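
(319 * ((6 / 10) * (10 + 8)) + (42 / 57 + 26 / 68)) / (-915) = -3710537 / 985150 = -3.77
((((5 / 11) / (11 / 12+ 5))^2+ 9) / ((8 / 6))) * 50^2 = 10299841875 / 609961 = 16886.07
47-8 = 39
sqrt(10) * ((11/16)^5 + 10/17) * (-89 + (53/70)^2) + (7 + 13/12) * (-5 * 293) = -142105/12 - 5729678566457 * sqrt(10)/87346380800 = -12049.52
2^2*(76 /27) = 304 /27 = 11.26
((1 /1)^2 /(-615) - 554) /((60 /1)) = -9.23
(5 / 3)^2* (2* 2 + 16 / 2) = 100 / 3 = 33.33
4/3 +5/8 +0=47/24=1.96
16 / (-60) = -0.27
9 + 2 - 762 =-751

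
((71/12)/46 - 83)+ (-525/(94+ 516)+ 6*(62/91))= -244041691/3064152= -79.64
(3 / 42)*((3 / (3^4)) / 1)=1 / 378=0.00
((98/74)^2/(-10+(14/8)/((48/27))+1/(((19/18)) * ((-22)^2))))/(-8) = 44159192/1815615715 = 0.02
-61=-61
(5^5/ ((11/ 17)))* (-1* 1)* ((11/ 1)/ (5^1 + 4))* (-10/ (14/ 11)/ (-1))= -2921875/ 63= -46378.97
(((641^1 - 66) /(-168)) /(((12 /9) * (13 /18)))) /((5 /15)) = -15525 /1456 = -10.66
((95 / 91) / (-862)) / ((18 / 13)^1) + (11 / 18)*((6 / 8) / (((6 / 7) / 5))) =387055 / 144816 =2.67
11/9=1.22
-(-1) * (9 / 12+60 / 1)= 243 / 4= 60.75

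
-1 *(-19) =19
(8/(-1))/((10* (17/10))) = -8/17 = -0.47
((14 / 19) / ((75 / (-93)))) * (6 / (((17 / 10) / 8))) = -41664 / 1615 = -25.80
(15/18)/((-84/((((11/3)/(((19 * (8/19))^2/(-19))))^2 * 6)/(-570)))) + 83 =1542097147/18579456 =83.00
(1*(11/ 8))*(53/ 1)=583/ 8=72.88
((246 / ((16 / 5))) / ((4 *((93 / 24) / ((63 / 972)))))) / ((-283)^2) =1435 / 357517296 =0.00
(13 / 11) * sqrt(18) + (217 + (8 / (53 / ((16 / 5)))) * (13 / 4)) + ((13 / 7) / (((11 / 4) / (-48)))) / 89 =39 * sqrt(2) / 11 + 396271173 / 1816045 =223.22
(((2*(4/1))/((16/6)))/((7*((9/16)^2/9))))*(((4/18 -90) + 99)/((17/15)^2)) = 531200/6069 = 87.53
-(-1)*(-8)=-8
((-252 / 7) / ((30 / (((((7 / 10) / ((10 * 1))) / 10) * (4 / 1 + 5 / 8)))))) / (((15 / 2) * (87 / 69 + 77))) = -5957 / 90000000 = -0.00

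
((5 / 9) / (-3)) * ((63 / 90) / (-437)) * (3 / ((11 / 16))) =56 / 43263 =0.00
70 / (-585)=-14 / 117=-0.12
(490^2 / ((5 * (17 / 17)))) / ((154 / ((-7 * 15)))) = -360150 / 11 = -32740.91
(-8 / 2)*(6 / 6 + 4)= -20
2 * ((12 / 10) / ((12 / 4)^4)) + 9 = 1219 / 135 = 9.03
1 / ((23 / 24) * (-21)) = -8 / 161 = -0.05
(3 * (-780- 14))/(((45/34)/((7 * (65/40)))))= -614159/30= -20471.97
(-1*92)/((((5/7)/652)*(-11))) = 419888/55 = 7634.33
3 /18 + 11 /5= 71 /30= 2.37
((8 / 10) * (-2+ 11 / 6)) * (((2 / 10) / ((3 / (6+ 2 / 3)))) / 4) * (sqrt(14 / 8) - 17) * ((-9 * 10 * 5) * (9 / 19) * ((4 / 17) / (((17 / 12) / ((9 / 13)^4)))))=-18895680 / 9225203+ 9447840 * sqrt(7) / 156828451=-1.89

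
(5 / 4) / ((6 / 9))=15 / 8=1.88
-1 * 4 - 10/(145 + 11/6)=-3584/881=-4.07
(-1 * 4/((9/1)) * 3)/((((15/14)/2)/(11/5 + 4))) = -3472/225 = -15.43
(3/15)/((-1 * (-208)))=1/1040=0.00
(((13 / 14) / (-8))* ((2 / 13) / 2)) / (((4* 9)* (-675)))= 0.00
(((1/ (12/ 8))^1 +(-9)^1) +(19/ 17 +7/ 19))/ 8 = -6635/ 7752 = -0.86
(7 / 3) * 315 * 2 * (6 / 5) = 1764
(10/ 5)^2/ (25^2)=4/ 625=0.01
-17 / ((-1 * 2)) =17 / 2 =8.50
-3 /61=-0.05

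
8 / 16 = 1 / 2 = 0.50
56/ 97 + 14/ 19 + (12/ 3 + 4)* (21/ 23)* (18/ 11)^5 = 594027109438/ 6826790839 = 87.01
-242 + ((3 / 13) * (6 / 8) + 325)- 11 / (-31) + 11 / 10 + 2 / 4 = 85.13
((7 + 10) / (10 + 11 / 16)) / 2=136 / 171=0.80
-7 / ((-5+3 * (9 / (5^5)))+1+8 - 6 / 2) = -21875 / 3152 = -6.94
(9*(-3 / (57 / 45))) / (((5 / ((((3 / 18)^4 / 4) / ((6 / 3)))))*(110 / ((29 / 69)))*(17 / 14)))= -203 / 156900480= -0.00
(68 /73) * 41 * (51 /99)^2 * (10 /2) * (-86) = -346464760 /79497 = -4358.21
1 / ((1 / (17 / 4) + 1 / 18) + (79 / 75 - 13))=-7650 / 89167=-0.09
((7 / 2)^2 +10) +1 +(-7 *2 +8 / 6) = 127 / 12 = 10.58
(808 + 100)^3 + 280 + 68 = 748613660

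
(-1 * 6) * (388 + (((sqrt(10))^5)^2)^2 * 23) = -1380000002328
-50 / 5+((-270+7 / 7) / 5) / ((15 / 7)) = -2633 / 75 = -35.11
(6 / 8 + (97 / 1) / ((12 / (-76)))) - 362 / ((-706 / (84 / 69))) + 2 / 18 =-179125667 / 292284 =-612.85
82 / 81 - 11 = -809 / 81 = -9.99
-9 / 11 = -0.82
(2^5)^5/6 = 16777216/3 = 5592405.33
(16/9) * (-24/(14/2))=-128/21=-6.10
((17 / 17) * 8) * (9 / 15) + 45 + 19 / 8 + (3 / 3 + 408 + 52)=20527 / 40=513.18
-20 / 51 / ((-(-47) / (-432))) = 2880 / 799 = 3.60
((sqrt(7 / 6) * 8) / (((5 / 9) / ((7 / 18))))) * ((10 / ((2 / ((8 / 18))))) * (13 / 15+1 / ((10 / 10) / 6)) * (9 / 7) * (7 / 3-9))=-3296 * sqrt(42) / 27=-791.13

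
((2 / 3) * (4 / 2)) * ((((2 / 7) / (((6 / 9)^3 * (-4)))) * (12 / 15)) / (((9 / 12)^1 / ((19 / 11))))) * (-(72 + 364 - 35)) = 91428 / 385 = 237.48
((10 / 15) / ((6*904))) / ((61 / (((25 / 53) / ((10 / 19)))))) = 95 / 52607376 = 0.00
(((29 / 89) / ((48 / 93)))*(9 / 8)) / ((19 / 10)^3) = 0.10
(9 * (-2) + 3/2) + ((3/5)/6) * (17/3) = -239/15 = -15.93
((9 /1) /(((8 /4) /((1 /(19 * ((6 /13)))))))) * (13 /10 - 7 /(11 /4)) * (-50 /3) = 8905 /836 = 10.65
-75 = -75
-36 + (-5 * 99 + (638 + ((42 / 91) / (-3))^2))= 18087 / 169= 107.02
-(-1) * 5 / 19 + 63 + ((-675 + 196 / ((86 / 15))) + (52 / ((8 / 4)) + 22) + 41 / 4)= -1697075 / 3268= -519.30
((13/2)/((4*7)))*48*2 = 156/7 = 22.29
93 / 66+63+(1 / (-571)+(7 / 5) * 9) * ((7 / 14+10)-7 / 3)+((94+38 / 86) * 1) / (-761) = 1030773596881 / 6165994890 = 167.17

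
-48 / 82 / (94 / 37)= -444 / 1927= -0.23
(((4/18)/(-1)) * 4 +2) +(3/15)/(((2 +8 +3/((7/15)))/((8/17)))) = 98254/87975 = 1.12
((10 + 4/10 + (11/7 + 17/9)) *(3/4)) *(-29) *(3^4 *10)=-244184.14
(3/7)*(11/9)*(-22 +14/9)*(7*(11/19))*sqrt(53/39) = -22264*sqrt(2067)/20007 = -50.59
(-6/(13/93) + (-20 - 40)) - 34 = -1780/13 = -136.92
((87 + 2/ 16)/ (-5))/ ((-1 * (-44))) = -697/ 1760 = -0.40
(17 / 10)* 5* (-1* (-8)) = 68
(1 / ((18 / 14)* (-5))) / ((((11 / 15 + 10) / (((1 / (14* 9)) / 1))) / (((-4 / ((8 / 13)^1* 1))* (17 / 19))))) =221 / 330372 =0.00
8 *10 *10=800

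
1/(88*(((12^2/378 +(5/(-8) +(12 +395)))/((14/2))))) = 147/751685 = 0.00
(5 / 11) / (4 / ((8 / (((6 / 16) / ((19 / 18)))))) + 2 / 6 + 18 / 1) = 2280 / 92851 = 0.02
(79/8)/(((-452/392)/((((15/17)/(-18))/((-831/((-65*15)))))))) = 6290375/12770808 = 0.49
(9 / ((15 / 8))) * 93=2232 / 5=446.40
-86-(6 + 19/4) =-387/4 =-96.75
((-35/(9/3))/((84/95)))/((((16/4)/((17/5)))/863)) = -1393745/144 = -9678.78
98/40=49/20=2.45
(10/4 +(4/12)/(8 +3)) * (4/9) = 334/297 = 1.12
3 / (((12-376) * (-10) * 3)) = 1 / 3640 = 0.00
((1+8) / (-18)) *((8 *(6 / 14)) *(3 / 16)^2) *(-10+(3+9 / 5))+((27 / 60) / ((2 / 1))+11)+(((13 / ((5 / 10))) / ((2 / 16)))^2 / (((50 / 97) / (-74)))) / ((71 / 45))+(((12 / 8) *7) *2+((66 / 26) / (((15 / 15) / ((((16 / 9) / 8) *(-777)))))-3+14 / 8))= -4069854751439 / 1033760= -3936943.54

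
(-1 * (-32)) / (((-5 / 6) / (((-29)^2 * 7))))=-1130304 / 5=-226060.80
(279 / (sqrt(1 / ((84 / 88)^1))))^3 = 456070419 *sqrt(462) / 484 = 20253847.27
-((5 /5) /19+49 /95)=-54 /95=-0.57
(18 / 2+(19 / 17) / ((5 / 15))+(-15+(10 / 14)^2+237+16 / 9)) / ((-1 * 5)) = -1774097 / 37485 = -47.33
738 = 738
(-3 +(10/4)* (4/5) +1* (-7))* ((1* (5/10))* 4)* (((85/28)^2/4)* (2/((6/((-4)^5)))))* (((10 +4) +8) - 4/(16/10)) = 12022400/49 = 245355.10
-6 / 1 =-6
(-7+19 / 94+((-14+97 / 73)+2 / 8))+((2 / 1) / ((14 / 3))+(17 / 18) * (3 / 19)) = -102078055 / 5475876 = -18.64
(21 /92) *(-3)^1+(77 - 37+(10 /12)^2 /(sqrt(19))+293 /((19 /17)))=25 *sqrt(19) /684+526975 /1748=301.63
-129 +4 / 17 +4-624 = -12729 / 17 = -748.76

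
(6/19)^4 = 1296/130321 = 0.01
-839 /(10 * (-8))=839 /80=10.49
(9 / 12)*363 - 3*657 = -6795 / 4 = -1698.75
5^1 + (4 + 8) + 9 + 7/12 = 319/12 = 26.58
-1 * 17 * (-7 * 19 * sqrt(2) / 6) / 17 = 133 * sqrt(2) / 6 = 31.35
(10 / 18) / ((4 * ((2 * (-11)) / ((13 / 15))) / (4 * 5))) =-65 / 594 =-0.11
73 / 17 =4.29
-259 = -259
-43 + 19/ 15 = -626/ 15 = -41.73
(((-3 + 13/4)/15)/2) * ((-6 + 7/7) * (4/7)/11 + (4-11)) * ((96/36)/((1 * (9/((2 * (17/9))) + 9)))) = -0.01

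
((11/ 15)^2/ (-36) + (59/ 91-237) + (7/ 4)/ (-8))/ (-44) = 1395096413/ 259459200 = 5.38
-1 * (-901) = 901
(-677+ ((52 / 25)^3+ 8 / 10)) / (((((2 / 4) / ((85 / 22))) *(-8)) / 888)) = 19672007079 / 34375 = 572276.57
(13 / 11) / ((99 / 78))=338 / 363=0.93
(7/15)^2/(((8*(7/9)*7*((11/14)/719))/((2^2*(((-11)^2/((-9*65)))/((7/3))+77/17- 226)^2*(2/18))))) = 19005169253933756/190388323125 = 99823.19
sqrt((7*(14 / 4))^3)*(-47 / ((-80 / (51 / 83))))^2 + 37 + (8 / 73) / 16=52.81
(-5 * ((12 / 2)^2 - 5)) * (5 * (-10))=7750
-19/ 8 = -2.38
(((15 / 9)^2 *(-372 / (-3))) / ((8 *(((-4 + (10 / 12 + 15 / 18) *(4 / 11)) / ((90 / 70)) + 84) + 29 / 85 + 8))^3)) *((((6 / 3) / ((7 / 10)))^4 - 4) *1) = 52090870198111903125 / 892208986000402295247904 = 0.00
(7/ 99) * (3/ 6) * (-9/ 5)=-7/ 110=-0.06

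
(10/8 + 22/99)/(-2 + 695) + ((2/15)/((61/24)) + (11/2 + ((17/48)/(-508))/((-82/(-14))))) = 3521156459831/633932671680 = 5.55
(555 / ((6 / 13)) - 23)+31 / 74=43657 / 37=1179.92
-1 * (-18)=18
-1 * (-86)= 86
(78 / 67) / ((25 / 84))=6552 / 1675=3.91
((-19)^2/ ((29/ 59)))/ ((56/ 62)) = 660269/ 812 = 813.14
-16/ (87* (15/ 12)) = -64/ 435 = -0.15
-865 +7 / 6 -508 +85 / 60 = -16445 / 12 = -1370.42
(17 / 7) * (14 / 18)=1.89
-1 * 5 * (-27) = 135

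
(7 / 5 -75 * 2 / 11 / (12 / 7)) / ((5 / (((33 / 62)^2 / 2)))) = -71379 / 384400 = -0.19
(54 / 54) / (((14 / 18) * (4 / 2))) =9 / 14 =0.64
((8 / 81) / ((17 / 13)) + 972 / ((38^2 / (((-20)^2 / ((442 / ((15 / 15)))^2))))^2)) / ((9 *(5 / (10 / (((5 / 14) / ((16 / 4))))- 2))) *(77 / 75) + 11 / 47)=4469261743542938200 / 38702799930927054897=0.12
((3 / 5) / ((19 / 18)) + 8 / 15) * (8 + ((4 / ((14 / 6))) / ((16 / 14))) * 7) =5809 / 285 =20.38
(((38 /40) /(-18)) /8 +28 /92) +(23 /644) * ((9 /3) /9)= 0.31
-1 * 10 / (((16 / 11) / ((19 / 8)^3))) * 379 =-142975855 / 4096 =-34906.21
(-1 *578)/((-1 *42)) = 289/21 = 13.76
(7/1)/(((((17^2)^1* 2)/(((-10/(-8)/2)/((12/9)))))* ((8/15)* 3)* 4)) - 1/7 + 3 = 11841115/4143104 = 2.86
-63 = -63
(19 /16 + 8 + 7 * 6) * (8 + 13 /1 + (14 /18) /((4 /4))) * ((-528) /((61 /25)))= -14714700 /61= -241224.59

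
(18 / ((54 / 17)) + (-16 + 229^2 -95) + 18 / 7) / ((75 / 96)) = 35171296 / 525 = 66992.94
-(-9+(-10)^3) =1009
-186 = -186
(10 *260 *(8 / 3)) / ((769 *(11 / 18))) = 124800 / 8459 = 14.75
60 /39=20 /13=1.54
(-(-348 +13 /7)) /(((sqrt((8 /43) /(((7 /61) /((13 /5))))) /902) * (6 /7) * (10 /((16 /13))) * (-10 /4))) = -4371092 * sqrt(2386930) /773175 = -8734.38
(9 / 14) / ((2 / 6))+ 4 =83 / 14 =5.93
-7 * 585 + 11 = -4084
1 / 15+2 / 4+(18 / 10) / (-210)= 293 / 525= 0.56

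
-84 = -84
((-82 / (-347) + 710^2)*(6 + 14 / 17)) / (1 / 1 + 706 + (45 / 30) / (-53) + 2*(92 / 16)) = 4787.58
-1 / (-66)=0.02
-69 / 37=-1.86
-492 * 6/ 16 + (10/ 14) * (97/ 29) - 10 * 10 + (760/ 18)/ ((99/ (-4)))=-102669587/ 361746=-283.82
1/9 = 0.11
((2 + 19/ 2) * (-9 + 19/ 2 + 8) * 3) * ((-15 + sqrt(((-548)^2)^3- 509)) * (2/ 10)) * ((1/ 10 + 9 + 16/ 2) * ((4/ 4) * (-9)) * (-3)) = -16247223/ 40 + 5415741 * sqrt(27082163202493955)/ 200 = 4456249791442.74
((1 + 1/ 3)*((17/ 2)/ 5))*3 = 34/ 5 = 6.80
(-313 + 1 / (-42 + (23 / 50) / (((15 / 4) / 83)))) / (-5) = 3735091 / 59660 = 62.61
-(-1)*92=92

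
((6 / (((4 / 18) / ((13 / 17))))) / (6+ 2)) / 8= 351 / 1088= 0.32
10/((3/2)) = 20/3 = 6.67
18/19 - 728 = -727.05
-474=-474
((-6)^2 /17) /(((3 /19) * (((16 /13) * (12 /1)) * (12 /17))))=247 /192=1.29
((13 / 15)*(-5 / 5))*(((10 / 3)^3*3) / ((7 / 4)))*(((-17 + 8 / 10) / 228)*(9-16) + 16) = -3259880 / 3591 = -907.79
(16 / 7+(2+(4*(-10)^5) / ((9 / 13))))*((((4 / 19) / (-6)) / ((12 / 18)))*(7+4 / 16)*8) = 2111184340 / 1197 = 1763729.61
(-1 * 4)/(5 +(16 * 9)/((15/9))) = -20/457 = -0.04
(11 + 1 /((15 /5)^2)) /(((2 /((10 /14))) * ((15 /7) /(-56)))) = -2800 /27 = -103.70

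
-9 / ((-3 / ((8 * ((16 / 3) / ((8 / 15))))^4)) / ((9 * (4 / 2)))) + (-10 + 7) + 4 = 2211840001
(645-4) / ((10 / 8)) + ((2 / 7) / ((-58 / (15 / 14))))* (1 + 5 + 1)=512.76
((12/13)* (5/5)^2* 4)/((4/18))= 16.62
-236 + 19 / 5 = -1161 / 5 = -232.20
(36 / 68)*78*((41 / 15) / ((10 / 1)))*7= 33579 / 425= 79.01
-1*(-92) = 92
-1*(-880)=880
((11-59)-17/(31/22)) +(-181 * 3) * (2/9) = -16808/93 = -180.73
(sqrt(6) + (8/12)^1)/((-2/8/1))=-12.46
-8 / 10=-4 / 5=-0.80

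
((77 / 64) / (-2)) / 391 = -77 / 50048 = -0.00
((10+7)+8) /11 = 25 /11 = 2.27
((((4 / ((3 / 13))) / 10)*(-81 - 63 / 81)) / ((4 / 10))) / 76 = -2392 / 513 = -4.66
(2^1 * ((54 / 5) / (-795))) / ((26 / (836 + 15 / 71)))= -82206 / 94075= -0.87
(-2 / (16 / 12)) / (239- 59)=-1 / 120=-0.01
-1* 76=-76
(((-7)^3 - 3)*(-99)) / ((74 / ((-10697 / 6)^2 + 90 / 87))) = 6314819176523 / 4292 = 1471299901.33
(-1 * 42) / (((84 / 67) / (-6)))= 201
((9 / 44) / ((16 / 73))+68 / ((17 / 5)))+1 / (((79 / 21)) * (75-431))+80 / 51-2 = 5175323573 / 252441024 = 20.50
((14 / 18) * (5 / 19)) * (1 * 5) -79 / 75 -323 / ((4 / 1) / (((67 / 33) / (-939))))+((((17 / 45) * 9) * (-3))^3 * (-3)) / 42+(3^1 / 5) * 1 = 157731812771 / 2060635500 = 76.55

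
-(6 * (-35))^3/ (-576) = -128625/ 8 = -16078.12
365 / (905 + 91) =0.37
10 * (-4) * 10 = -400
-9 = -9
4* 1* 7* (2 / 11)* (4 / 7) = 32 / 11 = 2.91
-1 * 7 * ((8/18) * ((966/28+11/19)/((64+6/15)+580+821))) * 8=-746480/1252917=-0.60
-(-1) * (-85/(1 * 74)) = -1.15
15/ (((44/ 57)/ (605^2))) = 28450125/ 4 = 7112531.25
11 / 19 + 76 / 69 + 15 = 21868 / 1311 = 16.68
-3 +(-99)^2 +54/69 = 225372/23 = 9798.78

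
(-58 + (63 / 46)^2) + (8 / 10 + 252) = 2080829 / 10580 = 196.68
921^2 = 848241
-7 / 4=-1.75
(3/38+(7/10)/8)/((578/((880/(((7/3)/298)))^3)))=769947496777958400/1883413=408804386917.77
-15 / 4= -3.75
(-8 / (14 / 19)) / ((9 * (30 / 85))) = -646 / 189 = -3.42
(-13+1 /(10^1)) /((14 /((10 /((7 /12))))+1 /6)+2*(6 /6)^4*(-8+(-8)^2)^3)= -0.00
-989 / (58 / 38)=-18791 / 29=-647.97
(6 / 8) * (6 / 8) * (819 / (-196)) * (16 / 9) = -117 / 28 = -4.18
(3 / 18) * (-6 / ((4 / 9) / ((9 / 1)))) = -81 / 4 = -20.25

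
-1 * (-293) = 293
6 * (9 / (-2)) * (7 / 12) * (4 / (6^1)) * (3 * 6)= -189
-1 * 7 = -7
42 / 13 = 3.23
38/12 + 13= 97/6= 16.17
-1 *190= -190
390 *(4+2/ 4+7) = 4485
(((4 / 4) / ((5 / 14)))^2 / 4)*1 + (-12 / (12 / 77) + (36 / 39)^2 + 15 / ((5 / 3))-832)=-3790619 / 4225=-897.19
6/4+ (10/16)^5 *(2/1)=27701/16384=1.69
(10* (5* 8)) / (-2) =-200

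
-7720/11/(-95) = 1544/209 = 7.39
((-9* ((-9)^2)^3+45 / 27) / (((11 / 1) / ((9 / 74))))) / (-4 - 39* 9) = 148.97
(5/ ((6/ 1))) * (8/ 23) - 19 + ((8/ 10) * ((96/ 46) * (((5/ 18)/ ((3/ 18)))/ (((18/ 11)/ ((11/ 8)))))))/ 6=-11377/ 621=-18.32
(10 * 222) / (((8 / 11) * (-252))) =-2035 / 168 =-12.11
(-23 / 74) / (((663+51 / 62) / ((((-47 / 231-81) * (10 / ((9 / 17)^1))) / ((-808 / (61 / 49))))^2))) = -99186188502537025 / 37931532658170641028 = -0.00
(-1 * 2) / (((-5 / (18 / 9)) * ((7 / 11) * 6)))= 22 / 105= 0.21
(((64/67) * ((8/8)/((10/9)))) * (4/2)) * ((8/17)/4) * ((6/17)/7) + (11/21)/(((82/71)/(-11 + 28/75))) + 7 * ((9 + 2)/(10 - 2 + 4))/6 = -5344420717/1428989400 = -3.74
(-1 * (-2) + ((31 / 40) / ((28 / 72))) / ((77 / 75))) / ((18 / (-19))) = -161443 / 38808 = -4.16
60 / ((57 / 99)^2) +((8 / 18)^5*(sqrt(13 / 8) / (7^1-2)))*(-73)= 65340 / 361-18688*sqrt(26) / 295245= 180.67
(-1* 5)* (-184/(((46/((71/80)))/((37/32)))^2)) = 0.46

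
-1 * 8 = -8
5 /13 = 0.38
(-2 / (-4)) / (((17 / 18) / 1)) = 9 / 17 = 0.53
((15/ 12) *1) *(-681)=-3405/ 4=-851.25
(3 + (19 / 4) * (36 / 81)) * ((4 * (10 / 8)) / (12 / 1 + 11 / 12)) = 1.98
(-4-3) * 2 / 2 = -7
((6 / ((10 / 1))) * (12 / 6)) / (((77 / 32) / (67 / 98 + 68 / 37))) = 877728 / 698005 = 1.26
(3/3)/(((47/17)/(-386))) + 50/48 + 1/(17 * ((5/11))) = -13274197/95880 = -138.45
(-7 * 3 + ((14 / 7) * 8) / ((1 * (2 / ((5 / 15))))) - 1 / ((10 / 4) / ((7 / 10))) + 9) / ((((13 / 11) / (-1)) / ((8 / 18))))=31724 / 8775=3.62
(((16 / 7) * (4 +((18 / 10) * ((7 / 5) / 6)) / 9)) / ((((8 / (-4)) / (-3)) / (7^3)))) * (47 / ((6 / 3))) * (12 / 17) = 33550104 / 425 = 78941.42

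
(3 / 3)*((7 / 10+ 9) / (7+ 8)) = 97 / 150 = 0.65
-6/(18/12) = -4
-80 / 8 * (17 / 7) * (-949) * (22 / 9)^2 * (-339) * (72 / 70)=-7058768288 / 147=-48018831.89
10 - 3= 7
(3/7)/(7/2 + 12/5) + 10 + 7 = 7051/413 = 17.07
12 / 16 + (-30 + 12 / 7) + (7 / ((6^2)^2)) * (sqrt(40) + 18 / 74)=-1026923 / 37296 + 7 * sqrt(10) / 648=-27.50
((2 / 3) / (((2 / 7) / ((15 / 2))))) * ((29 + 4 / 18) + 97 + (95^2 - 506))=2723245 / 18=151291.39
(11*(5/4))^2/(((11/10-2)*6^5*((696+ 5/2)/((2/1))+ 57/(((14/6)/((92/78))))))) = -275275/3852339264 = -0.00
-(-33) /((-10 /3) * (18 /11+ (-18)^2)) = -121 /3980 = -0.03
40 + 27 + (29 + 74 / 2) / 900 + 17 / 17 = 68.07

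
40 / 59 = 0.68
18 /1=18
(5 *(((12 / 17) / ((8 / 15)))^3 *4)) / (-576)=-50625 / 628864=-0.08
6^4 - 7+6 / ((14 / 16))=9071 / 7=1295.86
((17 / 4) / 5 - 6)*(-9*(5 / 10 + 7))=347.62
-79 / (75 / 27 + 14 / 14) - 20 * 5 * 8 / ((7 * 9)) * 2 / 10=-50233 / 2142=-23.45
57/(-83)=-57/83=-0.69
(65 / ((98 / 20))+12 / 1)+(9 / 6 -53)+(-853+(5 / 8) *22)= -169635 / 196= -865.48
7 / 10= 0.70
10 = 10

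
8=8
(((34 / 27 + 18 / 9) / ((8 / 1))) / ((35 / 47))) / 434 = 517 / 410130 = 0.00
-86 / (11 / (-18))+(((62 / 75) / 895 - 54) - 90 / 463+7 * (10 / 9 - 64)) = -362743850452 / 1025602875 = -353.69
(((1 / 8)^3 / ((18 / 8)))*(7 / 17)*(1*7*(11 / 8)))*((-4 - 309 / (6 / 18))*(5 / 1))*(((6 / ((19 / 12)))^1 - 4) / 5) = 26411 / 39168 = 0.67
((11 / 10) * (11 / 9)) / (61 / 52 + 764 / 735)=154154 / 253689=0.61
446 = 446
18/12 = 3/2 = 1.50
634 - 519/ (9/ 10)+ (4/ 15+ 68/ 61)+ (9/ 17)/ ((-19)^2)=109904141/ 1871785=58.72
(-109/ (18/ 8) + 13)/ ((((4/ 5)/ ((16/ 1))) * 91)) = -7.79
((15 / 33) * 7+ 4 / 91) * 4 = 12916 / 1001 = 12.90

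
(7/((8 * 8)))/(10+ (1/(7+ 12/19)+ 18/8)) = 1015/114896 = 0.01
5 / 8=0.62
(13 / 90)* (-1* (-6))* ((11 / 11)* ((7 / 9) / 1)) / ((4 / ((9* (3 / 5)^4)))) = 2457 / 12500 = 0.20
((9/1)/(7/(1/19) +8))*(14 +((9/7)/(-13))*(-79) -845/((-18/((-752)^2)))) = 21742232905/12831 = 1694508.06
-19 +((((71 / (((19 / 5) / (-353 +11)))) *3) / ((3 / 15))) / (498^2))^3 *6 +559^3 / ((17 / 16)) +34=3654971464286766639469 / 22231945389092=164401783.12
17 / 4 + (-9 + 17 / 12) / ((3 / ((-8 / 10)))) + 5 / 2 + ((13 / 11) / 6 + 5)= 27659 / 1980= 13.97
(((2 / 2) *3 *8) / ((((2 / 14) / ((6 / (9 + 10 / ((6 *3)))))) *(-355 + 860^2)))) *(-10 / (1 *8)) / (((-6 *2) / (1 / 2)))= 63 / 8476676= 0.00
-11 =-11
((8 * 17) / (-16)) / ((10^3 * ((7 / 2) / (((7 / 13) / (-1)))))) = 17 / 13000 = 0.00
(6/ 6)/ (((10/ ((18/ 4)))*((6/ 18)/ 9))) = 243/ 20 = 12.15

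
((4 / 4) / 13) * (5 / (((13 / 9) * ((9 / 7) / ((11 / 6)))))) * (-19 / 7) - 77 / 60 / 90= -953513 / 912600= -1.04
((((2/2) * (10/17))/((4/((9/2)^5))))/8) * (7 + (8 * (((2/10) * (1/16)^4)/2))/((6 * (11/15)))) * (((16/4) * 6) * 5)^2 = 167612306302125/49020928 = 3419198.97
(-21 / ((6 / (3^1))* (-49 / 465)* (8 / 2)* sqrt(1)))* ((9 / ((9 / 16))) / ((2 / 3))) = 4185 / 7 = 597.86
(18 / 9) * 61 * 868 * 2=211792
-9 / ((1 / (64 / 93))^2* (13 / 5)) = -20480 / 12493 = -1.64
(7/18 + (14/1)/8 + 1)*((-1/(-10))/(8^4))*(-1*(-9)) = 113/163840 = 0.00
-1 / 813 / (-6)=0.00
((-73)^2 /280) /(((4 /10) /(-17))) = -90593 /112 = -808.87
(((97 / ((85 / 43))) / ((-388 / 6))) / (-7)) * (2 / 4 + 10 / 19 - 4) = -14577 / 45220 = -0.32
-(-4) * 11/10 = 22/5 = 4.40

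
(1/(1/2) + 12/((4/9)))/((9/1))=29/9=3.22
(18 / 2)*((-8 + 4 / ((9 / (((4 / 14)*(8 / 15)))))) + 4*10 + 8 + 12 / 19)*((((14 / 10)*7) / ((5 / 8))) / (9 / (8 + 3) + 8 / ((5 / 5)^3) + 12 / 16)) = 1800582784 / 2999625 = 600.27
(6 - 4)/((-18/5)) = -5/9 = -0.56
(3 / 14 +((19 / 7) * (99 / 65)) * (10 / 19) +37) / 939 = 7169 / 170898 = 0.04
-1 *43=-43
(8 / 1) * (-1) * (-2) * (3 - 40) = -592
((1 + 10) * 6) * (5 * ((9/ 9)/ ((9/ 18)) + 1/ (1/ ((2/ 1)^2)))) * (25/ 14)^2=309375/ 49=6313.78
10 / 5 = 2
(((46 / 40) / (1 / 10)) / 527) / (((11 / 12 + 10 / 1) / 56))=7728 / 69037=0.11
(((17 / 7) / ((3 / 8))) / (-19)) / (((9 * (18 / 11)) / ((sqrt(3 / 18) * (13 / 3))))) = -4862 * sqrt(6) / 290871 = -0.04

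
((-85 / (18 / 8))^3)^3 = -60716992766464000000000 / 387420489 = -156721171157429.42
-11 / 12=-0.92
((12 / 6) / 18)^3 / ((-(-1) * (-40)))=-1 / 29160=-0.00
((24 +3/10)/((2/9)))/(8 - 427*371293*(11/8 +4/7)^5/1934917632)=83232582301309206528/4346855780450319655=19.15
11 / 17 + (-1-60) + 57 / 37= -36993 / 629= -58.81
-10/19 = -0.53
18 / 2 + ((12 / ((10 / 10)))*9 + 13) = 130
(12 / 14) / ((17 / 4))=24 / 119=0.20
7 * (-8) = -56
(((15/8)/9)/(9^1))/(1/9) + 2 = 53/24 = 2.21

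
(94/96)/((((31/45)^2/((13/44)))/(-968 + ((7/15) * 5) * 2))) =-198651375/338272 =-587.25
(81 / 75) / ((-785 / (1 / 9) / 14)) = -42 / 19625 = -0.00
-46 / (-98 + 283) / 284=-23 / 26270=-0.00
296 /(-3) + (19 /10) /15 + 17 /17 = -4877 /50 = -97.54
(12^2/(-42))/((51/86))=-5.78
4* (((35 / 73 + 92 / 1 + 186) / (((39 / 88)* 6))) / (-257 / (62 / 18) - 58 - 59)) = -2520796 / 1153035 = -2.19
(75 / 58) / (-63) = -0.02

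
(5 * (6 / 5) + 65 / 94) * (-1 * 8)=-2516 / 47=-53.53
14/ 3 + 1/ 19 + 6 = 611/ 57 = 10.72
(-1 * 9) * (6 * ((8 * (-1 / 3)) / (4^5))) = 9 / 64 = 0.14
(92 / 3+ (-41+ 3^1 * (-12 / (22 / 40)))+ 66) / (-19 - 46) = 0.15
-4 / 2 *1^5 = -2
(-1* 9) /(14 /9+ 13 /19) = -1539 /383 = -4.02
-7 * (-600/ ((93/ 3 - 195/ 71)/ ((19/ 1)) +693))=5665800/ 936863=6.05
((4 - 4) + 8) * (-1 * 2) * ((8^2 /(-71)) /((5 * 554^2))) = 256 /27238795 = 0.00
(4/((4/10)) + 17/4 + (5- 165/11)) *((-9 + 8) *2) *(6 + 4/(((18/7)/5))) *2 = -2108/9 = -234.22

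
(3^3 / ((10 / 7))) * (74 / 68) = 6993 / 340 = 20.57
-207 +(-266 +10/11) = -5193/11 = -472.09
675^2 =455625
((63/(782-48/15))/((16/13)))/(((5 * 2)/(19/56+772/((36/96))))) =4496869/332288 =13.53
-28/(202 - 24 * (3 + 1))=-14/53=-0.26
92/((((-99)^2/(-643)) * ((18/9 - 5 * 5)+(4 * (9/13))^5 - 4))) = -21964208708/494374838265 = -0.04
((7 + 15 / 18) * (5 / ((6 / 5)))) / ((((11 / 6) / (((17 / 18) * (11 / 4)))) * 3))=19975 / 1296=15.41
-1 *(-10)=10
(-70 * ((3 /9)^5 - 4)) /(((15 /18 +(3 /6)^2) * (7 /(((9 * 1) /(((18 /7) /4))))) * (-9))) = -543760 /9477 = -57.38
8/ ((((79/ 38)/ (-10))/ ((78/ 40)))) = -5928/ 79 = -75.04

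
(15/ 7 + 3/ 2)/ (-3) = -17/ 14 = -1.21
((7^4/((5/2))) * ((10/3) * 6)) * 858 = 16480464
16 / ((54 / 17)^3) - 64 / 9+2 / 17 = -2173048 / 334611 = -6.49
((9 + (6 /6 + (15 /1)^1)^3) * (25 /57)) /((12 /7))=718375 /684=1050.26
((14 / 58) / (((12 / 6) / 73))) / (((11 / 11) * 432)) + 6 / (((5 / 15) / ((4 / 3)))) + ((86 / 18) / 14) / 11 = 46402691 / 1929312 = 24.05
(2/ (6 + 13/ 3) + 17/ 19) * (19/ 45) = 641/ 1395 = 0.46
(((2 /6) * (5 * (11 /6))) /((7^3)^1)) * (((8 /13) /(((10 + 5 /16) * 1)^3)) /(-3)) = -16384 /9833098275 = -0.00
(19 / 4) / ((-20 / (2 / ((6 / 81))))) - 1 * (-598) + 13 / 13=592.59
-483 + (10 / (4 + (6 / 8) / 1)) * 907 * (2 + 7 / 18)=697427 / 171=4078.52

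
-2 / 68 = -0.03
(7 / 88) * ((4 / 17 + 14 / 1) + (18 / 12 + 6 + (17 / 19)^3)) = 36650901 / 20522128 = 1.79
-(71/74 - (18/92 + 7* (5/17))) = 18735/14467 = 1.30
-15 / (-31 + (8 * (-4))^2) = -5 / 331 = -0.02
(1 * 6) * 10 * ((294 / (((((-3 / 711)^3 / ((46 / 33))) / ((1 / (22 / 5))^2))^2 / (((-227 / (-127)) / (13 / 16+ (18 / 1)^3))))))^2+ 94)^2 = 2815695379076570563201476000000000000000000000.00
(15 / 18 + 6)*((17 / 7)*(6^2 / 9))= 1394 / 21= 66.38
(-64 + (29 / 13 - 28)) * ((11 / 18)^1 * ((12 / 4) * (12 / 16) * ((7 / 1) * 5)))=-449295 / 104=-4320.14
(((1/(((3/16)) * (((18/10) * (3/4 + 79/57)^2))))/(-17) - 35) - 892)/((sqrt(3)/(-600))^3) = 89704807144000000 * sqrt(3)/4031873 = 38536254404.98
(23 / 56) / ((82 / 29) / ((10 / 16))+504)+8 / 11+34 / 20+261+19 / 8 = 265.80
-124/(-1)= 124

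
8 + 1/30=241/30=8.03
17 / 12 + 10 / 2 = 77 / 12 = 6.42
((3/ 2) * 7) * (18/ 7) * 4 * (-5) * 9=-4860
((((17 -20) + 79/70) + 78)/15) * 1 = 5329/1050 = 5.08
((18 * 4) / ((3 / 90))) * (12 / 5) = 5184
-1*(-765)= 765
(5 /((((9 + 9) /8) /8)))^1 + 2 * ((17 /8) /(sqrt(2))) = 17 * sqrt(2) /8 + 160 /9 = 20.78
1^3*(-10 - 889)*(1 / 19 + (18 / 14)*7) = -154628 / 19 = -8138.32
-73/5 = -14.60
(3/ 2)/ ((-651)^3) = -1/ 183929634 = -0.00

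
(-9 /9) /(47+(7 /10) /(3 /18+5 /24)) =-15 /733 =-0.02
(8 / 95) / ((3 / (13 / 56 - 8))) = -29 / 133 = -0.22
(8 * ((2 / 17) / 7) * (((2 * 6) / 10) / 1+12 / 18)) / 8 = 8 / 255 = 0.03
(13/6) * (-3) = -13/2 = -6.50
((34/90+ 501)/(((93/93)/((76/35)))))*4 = 6858848/1575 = 4354.82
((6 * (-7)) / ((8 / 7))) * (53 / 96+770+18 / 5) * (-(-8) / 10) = -18208057 / 800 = -22760.07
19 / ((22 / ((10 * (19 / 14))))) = 1805 / 154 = 11.72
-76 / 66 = -38 / 33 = -1.15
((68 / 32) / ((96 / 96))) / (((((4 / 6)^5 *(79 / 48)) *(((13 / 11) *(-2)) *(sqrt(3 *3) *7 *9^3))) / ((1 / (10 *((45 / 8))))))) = -187 / 38820600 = -0.00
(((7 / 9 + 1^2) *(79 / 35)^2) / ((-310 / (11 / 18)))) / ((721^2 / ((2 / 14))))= -274604 / 55965627199125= -0.00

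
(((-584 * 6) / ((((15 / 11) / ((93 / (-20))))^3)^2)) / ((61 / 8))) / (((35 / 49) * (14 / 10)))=-344326452986912979 / 476562500000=-722521.08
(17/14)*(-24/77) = -204/539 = -0.38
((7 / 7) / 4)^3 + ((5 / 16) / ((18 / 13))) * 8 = 1.82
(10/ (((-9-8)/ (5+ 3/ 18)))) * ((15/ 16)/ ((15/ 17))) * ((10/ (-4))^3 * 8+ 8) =6045/ 16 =377.81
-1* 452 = -452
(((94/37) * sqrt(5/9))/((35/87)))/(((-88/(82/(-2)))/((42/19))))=167649 * sqrt(5)/77330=4.85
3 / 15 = 1 / 5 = 0.20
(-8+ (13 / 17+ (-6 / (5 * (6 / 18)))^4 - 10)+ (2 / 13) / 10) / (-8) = -5205299 / 276250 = -18.84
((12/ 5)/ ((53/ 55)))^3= 15.45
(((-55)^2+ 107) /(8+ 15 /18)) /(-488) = -2349 /3233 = -0.73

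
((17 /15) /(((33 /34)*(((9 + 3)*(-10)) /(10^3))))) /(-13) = 2890 /3861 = 0.75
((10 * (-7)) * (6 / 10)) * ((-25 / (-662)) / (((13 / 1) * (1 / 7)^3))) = -180075 / 4303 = -41.85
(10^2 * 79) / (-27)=-7900 / 27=-292.59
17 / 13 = 1.31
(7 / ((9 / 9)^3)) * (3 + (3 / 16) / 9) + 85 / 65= 14011 / 624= 22.45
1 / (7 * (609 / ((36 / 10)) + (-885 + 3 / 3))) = -6 / 30023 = -0.00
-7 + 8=1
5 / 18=0.28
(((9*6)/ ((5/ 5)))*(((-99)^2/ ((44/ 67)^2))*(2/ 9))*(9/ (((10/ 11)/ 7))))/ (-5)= -755943111/ 200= -3779715.56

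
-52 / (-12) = 13 / 3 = 4.33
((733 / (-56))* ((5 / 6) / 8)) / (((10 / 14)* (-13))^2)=-5131 / 324480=-0.02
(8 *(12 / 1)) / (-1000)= -12 / 125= -0.10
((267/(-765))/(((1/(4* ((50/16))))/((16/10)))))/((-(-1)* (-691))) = 356/35241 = 0.01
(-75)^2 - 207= 5418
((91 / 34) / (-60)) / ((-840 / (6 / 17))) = 0.00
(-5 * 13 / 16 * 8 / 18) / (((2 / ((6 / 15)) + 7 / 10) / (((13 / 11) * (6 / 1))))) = -4225 / 1881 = -2.25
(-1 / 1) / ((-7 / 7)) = 1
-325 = -325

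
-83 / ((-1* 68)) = 1.22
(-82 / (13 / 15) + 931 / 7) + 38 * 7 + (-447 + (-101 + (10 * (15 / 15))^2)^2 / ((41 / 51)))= -75351 / 533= -141.37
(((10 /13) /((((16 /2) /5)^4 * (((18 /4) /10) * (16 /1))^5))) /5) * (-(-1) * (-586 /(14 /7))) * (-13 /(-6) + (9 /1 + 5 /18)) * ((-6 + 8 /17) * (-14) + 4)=-10197201171875 /30788409360384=-0.33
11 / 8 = 1.38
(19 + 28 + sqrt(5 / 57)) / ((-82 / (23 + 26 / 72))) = -39527 / 2952 - 841 * sqrt(285) / 168264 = -13.47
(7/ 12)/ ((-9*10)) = -7/ 1080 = -0.01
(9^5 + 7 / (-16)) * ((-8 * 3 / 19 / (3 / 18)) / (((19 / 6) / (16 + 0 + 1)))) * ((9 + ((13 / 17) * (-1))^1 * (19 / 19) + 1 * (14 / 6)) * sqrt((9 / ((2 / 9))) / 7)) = -5892574149 * sqrt(14) / 361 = -61074774.49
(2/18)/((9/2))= 2/81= 0.02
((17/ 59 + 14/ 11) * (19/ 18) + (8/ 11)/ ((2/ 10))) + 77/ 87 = 2089921/ 338778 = 6.17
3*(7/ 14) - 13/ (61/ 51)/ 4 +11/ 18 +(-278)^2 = 169714333/ 2196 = 77283.39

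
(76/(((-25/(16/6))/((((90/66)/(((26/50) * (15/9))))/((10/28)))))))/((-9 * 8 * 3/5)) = 1064/1287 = 0.83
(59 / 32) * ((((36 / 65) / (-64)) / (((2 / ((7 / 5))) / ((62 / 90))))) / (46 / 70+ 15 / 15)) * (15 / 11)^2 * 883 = -712218087 / 93423616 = -7.62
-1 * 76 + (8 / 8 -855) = -930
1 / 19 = 0.05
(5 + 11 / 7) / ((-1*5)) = -46 / 35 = -1.31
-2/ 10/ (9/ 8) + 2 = 82/ 45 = 1.82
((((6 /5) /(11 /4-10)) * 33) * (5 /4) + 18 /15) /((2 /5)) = -408 /29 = -14.07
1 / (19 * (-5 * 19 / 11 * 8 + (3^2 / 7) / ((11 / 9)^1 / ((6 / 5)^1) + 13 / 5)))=-75229 / 98247290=-0.00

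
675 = 675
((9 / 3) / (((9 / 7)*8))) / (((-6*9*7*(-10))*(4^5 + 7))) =1 / 13361760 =0.00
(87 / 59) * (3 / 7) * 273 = 10179 / 59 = 172.53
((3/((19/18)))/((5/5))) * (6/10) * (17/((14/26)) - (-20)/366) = 2187702/40565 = 53.93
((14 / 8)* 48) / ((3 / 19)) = 532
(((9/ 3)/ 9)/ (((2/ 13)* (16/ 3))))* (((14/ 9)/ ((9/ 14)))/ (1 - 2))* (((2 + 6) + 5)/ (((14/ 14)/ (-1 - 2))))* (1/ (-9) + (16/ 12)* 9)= 886067/ 1944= 455.80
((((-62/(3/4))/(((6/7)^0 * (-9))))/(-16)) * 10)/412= -155/11124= -0.01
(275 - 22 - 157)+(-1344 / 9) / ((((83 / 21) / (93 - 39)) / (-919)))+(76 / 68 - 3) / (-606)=801676422032 / 427533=1875121.74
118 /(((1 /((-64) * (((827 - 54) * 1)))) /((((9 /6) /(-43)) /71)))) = 8756544 /3053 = 2868.18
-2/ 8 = -1/ 4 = -0.25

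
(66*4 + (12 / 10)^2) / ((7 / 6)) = 5688 / 25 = 227.52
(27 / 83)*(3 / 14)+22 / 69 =31153 / 80178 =0.39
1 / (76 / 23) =23 / 76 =0.30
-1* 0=0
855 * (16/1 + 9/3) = 16245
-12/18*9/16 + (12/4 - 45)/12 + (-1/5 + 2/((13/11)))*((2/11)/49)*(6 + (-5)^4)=-106773/280280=-0.38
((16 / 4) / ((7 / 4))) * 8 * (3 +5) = 1024 / 7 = 146.29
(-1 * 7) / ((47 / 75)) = -525 / 47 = -11.17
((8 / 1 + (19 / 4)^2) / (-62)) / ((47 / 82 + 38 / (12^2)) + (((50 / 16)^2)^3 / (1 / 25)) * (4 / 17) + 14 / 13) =-81669040128 / 907952599528859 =-0.00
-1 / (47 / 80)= -80 / 47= -1.70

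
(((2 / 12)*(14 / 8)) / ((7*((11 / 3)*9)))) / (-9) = -1 / 7128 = -0.00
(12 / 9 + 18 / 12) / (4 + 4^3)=1 / 24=0.04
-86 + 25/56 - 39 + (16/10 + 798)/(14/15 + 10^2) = -4944243/42392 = -116.63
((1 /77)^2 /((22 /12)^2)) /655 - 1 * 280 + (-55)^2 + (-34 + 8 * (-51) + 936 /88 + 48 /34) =18493412899342 /7988349215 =2315.05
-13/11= -1.18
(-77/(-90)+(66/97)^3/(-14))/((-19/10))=-478993427/1092469581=-0.44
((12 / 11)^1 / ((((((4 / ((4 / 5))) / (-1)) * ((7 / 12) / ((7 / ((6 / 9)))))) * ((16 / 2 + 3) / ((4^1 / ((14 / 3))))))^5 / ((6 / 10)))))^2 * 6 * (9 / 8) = 1888627587614233803620352 / 216437582320051337531494140625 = 0.00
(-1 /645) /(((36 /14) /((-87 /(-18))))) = -203 /69660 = -0.00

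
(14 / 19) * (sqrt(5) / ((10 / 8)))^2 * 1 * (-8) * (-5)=1792 / 19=94.32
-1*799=-799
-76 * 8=-608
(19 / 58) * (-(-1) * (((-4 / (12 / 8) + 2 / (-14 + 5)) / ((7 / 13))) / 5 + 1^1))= -437 / 18270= -0.02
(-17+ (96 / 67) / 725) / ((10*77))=-825679 / 37402750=-0.02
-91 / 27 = -3.37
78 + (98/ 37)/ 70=14437/ 185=78.04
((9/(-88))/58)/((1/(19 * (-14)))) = 1197/2552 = 0.47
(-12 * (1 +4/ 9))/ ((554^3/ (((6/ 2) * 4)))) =-0.00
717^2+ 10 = 514099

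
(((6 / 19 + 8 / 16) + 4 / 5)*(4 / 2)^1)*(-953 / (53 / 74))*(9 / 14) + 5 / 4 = -389528347 / 140980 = -2763.00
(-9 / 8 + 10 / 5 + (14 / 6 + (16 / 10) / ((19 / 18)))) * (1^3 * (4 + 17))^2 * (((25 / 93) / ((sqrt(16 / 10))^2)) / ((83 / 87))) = 1147919325 / 3128768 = 366.89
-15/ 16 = -0.94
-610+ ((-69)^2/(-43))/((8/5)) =-233645/344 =-679.20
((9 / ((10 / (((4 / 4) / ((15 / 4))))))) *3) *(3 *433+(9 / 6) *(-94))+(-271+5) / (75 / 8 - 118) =18166636 / 21725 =836.21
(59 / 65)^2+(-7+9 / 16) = -379479 / 67600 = -5.61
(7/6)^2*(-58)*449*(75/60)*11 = -35091595/72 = -487383.26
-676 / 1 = -676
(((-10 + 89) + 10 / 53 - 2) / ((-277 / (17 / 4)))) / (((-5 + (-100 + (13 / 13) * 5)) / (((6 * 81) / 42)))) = 5633307 / 41106800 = 0.14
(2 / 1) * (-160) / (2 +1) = -320 / 3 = -106.67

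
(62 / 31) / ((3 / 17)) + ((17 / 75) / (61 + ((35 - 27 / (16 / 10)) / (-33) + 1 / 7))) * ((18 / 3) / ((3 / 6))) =95557442 / 8398275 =11.38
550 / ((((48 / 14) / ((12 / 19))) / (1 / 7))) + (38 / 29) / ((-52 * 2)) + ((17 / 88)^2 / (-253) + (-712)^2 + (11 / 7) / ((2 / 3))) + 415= 49843510378806707 / 98237851712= 507375.82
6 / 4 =3 / 2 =1.50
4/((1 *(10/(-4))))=-8/5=-1.60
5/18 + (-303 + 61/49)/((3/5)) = -443335/882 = -502.65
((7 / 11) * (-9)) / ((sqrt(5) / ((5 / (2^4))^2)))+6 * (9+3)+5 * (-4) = 52 -315 * sqrt(5) / 2816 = 51.75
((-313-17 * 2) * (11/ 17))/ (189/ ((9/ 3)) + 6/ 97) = -370249/ 103989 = -3.56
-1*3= -3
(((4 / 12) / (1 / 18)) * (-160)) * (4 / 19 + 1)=-22080 / 19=-1162.11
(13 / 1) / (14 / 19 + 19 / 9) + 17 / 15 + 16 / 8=56234 / 7305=7.70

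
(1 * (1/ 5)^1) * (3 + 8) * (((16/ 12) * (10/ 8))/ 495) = 1/ 135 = 0.01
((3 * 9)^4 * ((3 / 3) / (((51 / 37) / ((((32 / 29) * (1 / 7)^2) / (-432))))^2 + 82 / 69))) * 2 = 0.00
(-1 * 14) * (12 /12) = -14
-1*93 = -93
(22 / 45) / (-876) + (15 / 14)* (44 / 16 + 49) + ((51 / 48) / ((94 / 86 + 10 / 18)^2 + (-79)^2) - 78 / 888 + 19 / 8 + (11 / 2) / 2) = 2309810507719056329 / 38189288931791760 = 60.48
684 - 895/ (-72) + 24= 51871/ 72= 720.43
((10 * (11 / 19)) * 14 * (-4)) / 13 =-6160 / 247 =-24.94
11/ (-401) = -0.03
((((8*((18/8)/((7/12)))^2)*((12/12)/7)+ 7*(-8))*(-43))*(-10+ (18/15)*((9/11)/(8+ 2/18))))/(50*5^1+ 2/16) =-16591609856/250515195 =-66.23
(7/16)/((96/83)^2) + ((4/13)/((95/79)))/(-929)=55280375149/169178480640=0.33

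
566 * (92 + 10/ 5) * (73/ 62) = 1941946/ 31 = 62643.42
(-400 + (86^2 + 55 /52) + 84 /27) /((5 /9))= 3276079 /260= 12600.30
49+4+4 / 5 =269 / 5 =53.80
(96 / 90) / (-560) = -1 / 525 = -0.00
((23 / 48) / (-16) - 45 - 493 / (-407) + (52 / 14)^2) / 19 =-459834817 / 291008256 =-1.58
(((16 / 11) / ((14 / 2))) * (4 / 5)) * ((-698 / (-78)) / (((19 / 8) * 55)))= 178688 / 15690675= 0.01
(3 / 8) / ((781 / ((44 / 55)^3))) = 24 / 97625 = 0.00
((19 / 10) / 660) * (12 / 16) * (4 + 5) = 171 / 8800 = 0.02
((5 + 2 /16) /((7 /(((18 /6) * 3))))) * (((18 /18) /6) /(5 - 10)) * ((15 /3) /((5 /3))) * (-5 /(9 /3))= 123 /112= 1.10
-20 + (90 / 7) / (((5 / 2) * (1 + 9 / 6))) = -628 / 35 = -17.94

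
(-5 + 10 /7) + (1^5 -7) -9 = -130 /7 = -18.57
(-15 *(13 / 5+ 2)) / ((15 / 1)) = -4.60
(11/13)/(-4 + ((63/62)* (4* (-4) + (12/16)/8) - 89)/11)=-240064/3847207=-0.06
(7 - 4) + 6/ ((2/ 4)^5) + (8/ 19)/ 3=11123/ 57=195.14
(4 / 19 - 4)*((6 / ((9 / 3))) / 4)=-1.89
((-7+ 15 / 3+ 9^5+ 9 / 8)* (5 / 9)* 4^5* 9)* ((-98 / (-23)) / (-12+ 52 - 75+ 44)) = 29627987200 / 207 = 143130372.95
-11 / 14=-0.79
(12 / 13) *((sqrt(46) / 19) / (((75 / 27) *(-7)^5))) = -108 *sqrt(46) / 103783225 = -0.00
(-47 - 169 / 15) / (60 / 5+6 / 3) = -437 / 105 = -4.16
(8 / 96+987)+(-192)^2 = 454213 / 12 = 37851.08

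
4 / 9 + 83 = 751 / 9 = 83.44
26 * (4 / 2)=52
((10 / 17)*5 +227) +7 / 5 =19664 / 85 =231.34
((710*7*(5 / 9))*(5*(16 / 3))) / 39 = 1988000 / 1053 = 1887.94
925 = 925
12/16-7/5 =-13/20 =-0.65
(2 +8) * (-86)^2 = 73960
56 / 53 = 1.06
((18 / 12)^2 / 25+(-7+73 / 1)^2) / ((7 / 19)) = 8276571 / 700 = 11823.67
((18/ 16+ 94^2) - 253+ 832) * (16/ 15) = 150658/ 15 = 10043.87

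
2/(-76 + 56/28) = -1/37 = -0.03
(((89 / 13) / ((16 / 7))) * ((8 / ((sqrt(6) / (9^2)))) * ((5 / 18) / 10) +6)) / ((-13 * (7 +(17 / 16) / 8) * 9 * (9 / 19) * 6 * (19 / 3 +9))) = -23674 * sqrt(6) / 95818437 - 47348 / 95818437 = -0.00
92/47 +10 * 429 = 201722/47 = 4291.96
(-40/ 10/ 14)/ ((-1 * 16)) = 1/ 56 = 0.02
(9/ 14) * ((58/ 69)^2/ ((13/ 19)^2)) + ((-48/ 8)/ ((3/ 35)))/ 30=-2559043/ 1877421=-1.36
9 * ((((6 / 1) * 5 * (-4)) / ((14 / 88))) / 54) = -880 / 7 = -125.71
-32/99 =-0.32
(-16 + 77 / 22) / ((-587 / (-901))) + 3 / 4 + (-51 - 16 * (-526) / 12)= 4451081 / 7044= 631.90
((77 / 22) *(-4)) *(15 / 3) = -70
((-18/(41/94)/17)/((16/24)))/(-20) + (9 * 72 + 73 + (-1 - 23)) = 4859359/6970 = 697.18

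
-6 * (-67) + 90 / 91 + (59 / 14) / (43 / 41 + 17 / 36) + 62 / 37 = 407.44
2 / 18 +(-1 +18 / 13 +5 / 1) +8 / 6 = 799 / 117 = 6.83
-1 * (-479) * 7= 3353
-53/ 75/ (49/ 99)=-1749/ 1225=-1.43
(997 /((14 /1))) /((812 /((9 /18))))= 997 /22736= 0.04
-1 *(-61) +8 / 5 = 313 / 5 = 62.60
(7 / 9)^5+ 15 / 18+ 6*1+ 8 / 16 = 449833 / 59049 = 7.62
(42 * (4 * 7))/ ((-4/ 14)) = -4116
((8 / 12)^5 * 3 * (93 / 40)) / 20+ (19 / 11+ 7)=65141 / 7425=8.77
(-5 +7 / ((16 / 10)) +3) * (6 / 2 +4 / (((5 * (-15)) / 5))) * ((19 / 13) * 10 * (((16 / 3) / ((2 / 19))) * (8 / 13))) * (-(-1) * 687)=1030386416 / 507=2032320.35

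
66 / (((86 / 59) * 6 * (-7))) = -649 / 602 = -1.08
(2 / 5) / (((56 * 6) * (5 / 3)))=1 / 1400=0.00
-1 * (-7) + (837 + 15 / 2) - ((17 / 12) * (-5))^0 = 1701 / 2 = 850.50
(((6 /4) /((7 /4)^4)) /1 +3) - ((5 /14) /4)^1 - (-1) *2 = 97397 /19208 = 5.07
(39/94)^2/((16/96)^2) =13689/2209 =6.20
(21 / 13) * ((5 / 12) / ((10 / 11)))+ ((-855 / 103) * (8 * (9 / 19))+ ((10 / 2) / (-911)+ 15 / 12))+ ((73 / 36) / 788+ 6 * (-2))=-41.47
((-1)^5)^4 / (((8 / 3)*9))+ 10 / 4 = 61 / 24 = 2.54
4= 4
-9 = -9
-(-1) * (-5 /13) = -5 /13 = -0.38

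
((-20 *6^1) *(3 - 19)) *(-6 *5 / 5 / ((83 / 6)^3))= -2488320 / 571787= -4.35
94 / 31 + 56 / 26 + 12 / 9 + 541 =661951 / 1209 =547.52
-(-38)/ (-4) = -19/ 2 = -9.50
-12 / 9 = -1.33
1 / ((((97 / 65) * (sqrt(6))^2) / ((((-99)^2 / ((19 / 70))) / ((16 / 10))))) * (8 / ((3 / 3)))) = 37162125 / 117952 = 315.06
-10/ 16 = -5/ 8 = -0.62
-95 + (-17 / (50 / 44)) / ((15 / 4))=-37121 / 375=-98.99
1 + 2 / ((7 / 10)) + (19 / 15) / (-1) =272 / 105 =2.59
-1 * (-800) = 800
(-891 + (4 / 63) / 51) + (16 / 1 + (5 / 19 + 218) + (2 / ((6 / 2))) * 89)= -36469616 / 61047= -597.40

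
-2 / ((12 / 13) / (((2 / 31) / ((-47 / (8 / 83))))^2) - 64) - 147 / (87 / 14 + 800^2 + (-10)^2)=-90305272272398 / 393166127586881045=-0.00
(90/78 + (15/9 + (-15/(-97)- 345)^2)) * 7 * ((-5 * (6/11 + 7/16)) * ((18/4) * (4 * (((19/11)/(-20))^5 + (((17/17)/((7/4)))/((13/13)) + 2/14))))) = -5835996150908594963809917/110946317740544000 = -52601981.48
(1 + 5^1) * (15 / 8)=45 / 4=11.25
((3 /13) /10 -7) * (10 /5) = -13.95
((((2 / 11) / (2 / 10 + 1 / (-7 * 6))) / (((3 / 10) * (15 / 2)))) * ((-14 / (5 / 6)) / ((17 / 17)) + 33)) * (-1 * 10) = -30240 / 407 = -74.30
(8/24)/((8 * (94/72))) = 3/94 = 0.03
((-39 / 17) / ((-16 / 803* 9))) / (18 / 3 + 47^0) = 10439 / 5712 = 1.83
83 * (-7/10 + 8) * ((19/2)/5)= 115121/100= 1151.21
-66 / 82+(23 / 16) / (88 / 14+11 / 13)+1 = 168885 / 425744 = 0.40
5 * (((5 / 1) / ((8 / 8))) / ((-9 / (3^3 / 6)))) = -25 / 2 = -12.50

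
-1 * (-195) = 195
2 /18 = 1 /9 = 0.11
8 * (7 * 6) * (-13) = -4368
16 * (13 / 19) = 208 / 19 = 10.95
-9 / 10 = -0.90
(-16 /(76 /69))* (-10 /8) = 345 /19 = 18.16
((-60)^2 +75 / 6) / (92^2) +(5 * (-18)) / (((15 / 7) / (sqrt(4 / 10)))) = 7225 / 16928-42 * sqrt(10) / 5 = -26.14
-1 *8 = -8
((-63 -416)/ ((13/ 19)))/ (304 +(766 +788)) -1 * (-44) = 43.62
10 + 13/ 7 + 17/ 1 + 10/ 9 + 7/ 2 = 4217/ 126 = 33.47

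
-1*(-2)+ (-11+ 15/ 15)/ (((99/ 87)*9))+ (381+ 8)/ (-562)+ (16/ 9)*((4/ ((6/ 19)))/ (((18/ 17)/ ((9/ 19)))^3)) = 141457379/ 60255954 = 2.35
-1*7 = -7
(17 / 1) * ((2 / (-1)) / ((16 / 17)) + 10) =1071 / 8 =133.88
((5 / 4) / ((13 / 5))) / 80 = 5 / 832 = 0.01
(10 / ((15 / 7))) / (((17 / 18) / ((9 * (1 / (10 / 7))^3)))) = 64827 / 4250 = 15.25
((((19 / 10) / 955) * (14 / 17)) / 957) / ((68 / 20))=133 / 264127215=0.00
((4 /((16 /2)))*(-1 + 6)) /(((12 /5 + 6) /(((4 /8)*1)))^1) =25 /168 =0.15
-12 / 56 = -3 / 14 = -0.21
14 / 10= 7 / 5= 1.40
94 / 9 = 10.44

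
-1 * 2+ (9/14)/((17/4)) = -1.85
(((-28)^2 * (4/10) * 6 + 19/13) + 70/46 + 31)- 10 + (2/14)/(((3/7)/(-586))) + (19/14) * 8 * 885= 355354397/31395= 11318.82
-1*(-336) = 336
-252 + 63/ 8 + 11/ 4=-1931/ 8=-241.38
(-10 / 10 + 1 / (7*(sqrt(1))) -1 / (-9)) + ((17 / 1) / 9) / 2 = 0.20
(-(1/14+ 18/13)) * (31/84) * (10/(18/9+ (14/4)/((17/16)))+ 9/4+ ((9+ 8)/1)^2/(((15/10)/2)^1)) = -16454645/78624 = -209.28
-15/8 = -1.88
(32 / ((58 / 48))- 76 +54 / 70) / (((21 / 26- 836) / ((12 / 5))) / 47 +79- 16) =-725530728 / 827485855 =-0.88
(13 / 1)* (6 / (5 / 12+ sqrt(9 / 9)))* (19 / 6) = 2964 / 17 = 174.35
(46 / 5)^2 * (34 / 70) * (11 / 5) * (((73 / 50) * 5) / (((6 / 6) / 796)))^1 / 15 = 11496435368 / 328125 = 35036.76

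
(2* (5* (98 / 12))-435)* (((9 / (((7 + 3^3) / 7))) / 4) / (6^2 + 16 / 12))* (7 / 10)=-3339 / 1088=-3.07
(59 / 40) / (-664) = -59 / 26560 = -0.00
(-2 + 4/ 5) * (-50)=60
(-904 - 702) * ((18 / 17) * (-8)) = 231264 / 17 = 13603.76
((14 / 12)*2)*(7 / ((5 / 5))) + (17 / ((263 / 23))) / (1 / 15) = 30482 / 789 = 38.63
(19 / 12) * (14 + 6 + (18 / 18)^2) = 33.25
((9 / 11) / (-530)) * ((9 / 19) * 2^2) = -162 / 55385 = -0.00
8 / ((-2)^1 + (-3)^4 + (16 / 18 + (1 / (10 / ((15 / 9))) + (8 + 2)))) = 144 / 1621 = 0.09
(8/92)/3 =2/69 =0.03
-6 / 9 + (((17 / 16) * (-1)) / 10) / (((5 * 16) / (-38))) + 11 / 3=19523 / 6400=3.05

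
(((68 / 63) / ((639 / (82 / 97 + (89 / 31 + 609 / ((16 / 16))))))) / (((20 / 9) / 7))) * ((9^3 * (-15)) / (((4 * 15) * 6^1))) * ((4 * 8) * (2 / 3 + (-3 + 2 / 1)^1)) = 1127572056 / 1067485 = 1056.29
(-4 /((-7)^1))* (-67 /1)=-268 /7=-38.29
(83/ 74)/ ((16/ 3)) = 249/ 1184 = 0.21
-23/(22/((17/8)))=-391/176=-2.22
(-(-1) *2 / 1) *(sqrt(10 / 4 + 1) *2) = 2 *sqrt(14) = 7.48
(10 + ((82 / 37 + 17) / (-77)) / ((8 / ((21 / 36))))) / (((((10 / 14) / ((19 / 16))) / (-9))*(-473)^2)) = -155613591 / 233107719680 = -0.00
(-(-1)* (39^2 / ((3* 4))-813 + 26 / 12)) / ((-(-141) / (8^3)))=-1050752 / 423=-2484.05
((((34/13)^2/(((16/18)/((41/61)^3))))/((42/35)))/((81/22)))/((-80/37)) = -0.24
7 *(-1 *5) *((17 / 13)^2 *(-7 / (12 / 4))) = 70805 / 507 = 139.65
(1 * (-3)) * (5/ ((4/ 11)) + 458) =-5661/ 4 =-1415.25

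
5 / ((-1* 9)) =-0.56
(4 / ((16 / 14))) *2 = 7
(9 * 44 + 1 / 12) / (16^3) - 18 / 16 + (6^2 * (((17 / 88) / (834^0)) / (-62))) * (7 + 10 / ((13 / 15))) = -677152543 / 217890816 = -3.11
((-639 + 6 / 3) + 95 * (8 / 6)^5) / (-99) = 57511 / 24057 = 2.39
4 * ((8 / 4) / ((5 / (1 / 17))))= 8 / 85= 0.09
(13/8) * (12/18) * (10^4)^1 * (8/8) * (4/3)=130000/9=14444.44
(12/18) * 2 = 4/3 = 1.33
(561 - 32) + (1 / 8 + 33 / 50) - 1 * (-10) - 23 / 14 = 753399 / 1400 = 538.14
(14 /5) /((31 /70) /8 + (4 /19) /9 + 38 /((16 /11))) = 268128 /2509271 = 0.11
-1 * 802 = -802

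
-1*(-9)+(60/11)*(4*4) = 1059/11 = 96.27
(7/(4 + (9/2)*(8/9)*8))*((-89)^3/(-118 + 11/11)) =4934783/4212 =1171.60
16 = 16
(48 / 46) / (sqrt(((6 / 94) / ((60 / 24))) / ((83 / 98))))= 4* sqrt(58515) / 161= 6.01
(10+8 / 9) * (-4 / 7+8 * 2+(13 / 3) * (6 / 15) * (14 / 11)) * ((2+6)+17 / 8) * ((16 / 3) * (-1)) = -570304 / 55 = -10369.16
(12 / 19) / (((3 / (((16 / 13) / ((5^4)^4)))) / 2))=128 / 37689208984375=0.00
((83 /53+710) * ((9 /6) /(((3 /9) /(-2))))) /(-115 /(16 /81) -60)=1810224 /181525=9.97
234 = 234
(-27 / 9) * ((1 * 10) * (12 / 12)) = -30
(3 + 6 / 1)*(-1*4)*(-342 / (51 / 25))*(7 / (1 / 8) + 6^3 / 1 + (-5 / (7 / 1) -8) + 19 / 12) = 190228950 / 119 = 1598562.61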